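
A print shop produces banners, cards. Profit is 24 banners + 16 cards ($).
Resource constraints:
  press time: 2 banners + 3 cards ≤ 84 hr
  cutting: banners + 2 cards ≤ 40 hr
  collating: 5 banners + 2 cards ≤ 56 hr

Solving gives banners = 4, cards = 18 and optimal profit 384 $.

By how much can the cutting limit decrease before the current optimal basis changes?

Binding constraints: cutting, collating. The basis is B = [[1,2],[5,2]] with det -8.
Per unit decrease in cutting, x* moves by d = (0.25, -0.625).
The basis stays optimal until cards reaches 0; allowable decrease = 28.8 hr.

28.8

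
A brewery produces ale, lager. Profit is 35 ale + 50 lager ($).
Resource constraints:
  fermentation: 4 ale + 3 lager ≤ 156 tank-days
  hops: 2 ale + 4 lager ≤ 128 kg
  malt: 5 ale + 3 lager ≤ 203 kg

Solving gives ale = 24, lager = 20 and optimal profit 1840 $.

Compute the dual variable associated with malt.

Binding: fermentation and hops. Non-binding: malt (23 unused).
Slack constraints have shadow price 0 (complementary slackness).
From A_Bᵀ y = c: 4·y_fermentation + 2·y_hops = 35; 3·y_fermentation + 4·y_hops = 50.
→ y_fermentation = 4 and y_hops = 9.5.
Shadow price of malt = 0.

0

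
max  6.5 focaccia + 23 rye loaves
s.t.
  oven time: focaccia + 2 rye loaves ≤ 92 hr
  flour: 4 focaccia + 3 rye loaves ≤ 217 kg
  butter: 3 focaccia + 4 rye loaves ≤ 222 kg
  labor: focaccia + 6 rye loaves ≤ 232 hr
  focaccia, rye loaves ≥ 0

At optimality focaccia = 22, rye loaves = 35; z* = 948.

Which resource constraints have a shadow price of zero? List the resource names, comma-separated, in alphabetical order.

oven time: 92/92 (binding)
flour: 193/217 (slack 24)
butter: 206/222 (slack 16)
labor: 232/232 (binding)
By complementary slackness, a constraint with positive slack has shadow price 0 → butter, flour.

butter, flour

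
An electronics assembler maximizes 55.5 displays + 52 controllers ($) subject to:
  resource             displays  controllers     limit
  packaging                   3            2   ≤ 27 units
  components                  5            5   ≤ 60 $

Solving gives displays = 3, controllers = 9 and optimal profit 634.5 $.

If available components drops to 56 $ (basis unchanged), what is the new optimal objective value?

598.5

At the optimum: packaging uses 27 of 27 (binding); components uses 60 of 60 (binding).
From A_Bᵀ y = c: 3·y_packaging + 5·y_components = 55.5; 2·y_packaging + 5·y_components = 52.
→ y_packaging = 3.5 and y_components = 9.
Δz = y_components·Δb = 9 × (-4) = -36, so new z* = 634.5 − 36 = 598.5.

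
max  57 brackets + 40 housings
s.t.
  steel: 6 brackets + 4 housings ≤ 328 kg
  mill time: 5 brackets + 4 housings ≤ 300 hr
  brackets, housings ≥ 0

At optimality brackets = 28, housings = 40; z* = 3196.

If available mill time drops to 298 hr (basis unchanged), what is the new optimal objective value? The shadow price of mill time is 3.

Δb = -2, so new z* = 3196 + (3)·(-2) = 3196 − 6 = 3190.

3190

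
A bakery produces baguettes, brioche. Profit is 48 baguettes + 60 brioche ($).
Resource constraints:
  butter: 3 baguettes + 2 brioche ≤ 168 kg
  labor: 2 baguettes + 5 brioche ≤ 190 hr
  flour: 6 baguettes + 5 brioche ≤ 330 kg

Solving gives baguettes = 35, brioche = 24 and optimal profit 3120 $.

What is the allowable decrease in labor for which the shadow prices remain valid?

Binding constraints: labor, flour. The basis is B = [[2,5],[6,5]] with det -20.
Per unit decrease in labor, x* moves by d = (0.25, -0.3).
The basis stays optimal until brioche reaches 0; allowable decrease = 80 hr.

80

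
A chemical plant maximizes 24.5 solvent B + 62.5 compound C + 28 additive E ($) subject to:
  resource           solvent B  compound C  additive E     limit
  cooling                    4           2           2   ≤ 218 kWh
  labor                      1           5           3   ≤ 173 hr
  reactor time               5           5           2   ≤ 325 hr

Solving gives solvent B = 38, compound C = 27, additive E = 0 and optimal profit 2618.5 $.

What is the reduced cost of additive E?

-6.5

At the optimum: cooling uses 206 of 218 (slack = 12); labor uses 173 of 173 (binding); reactor time uses 325 of 325 (binding).
By complementary slackness, y = 0 for the non-binding constraint.
Dual feasibility on the basic columns requires 1·y_labor + 5·y_reactor time = 24.5, 5·y_labor + 5·y_reactor time = 62.5.
→ y_labor = 9.5 and y_reactor time = 3.
Reduced cost of additive E: c₃ − yᵀa₃ = 28 − (9.5·3 + 3·2) = 28 − 34.5 = -6.5.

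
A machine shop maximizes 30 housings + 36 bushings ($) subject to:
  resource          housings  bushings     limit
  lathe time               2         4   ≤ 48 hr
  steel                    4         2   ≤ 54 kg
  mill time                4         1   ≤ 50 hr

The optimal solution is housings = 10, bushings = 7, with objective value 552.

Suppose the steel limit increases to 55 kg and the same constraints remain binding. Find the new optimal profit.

556

At the optimum: lathe time uses 48 of 48 (binding); steel uses 54 of 54 (binding); mill time uses 47 of 50 (slack = 3).
Since mill time is not tight, its dual is 0.
From A_Bᵀ y = c: 2·y_lathe time + 4·y_steel = 30; 4·y_lathe time + 2·y_steel = 36.
→ y_lathe time = 7 and y_steel = 4.
Δz = y_steel·Δb = 4 × (1) = 4, so new z* = 552 + 4 = 556.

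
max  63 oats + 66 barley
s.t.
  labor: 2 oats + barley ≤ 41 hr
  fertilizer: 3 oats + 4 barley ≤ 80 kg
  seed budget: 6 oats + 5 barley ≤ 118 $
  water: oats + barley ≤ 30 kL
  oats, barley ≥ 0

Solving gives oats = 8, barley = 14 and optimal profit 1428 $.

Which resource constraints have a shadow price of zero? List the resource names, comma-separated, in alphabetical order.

labor: 30/41 (slack 11)
fertilizer: 80/80 (binding)
seed budget: 118/118 (binding)
water: 22/30 (slack 8)
By complementary slackness, a constraint with positive slack has shadow price 0 → labor, water.

labor, water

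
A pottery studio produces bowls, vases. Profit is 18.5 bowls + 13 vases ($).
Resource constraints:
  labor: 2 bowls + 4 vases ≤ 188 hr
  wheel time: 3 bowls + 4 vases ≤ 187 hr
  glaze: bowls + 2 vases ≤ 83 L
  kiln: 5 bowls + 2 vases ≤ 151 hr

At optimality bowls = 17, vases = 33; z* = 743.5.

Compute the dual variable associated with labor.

Check each constraint at x*: labor 166/188 (slack 22); wheel time 183/187 (slack 4); glaze 83/83 (tight); kiln 151/151 (tight).
By complementary slackness, y = 0 for the non-binding constraints.
From A_Bᵀ y = c: 1·y_glaze + 5·y_kiln = 18.5; 2·y_glaze + 2·y_kiln = 13.
This yields shadow prices y_glaze = 3.5, y_kiln = 3.
Shadow price of labor = 0.

0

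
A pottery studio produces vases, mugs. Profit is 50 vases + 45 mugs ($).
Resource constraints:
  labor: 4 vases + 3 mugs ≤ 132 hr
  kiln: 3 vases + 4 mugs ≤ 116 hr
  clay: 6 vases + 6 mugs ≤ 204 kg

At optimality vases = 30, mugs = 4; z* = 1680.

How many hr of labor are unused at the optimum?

0

labor used = 4·30 + 3·4 = 132; slack = 132 − 132 = 0.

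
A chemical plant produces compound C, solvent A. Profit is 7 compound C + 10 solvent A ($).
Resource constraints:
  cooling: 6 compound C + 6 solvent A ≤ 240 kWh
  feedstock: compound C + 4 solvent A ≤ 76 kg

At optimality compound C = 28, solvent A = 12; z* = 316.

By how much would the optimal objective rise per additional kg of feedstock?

At the optimum: cooling uses 240 of 240 (binding); feedstock uses 76 of 76 (binding).
From A_Bᵀ y = c: 6·y_cooling + 1·y_feedstock = 7; 6·y_cooling + 4·y_feedstock = 10.
Solving: y_cooling = 1, y_feedstock = 1.
Shadow price of feedstock = 1.

1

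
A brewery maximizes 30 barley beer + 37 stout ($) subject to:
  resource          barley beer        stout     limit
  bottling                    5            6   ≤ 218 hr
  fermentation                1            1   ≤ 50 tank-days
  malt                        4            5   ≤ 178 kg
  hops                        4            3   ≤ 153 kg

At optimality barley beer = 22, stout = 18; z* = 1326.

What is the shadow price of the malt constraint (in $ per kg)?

Check each constraint at x*: bottling 218/218 (tight); fermentation 40/50 (slack 10); malt 178/178 (tight); hops 142/153 (slack 11).
Since fermentation, hops are not tight, their duals are 0.
Dual feasibility on the basic columns requires 5·y_bottling + 4·y_malt = 30, 6·y_bottling + 5·y_malt = 37.
Solving: y_bottling = 2, y_malt = 5.
Shadow price of malt = 5.

5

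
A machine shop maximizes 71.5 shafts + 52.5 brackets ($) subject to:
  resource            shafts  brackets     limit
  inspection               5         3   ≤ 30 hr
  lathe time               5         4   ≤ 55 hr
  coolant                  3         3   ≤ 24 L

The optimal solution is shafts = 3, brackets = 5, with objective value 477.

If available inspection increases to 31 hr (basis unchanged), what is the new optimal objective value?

Binding: inspection and coolant. Non-binding: lathe time (20 unused).
Since lathe time is not tight, its dual is 0.
From A_Bᵀ y = c: 5·y_inspection + 3·y_coolant = 71.5; 3·y_inspection + 3·y_coolant = 52.5.
This yields shadow prices y_inspection = 9.5, y_coolant = 8.
Δz = y_inspection·Δb = 9.5 × (1) = 9.5, so new z* = 477 + 9.5 = 486.5.

486.5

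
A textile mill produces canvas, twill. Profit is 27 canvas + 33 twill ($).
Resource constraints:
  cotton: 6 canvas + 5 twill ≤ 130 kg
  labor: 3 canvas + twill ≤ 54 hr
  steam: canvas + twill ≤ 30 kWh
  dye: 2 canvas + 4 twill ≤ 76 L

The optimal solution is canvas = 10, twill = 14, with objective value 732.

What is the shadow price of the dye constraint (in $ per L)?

At the optimum: cotton uses 130 of 130 (binding); labor uses 44 of 54 (slack = 10); steam uses 24 of 30 (slack = 6); dye uses 76 of 76 (binding).
Since labor, steam are not tight, their duals are 0.
The binding rows give the dual system: 6·y_cotton + 2·y_dye = 27 and 5·y_cotton + 4·y_dye = 33.
Solving: y_cotton = 3, y_dye = 4.5.
Shadow price of dye = 4.5.

4.5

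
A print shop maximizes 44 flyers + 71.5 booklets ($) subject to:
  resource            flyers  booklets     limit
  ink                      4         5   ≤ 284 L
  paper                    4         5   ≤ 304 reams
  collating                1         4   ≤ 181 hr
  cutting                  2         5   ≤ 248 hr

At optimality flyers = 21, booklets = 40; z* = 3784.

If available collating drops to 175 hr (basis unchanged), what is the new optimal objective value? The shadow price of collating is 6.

Δb = -6, so new z* = 3784 + (6)·(-6) = 3784 − 36 = 3748.

3748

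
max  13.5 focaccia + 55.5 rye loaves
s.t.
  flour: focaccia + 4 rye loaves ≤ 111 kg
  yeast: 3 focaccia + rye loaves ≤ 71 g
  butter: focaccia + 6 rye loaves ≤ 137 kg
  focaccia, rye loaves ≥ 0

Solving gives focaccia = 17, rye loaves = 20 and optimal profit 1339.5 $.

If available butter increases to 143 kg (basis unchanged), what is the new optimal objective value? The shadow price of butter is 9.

1393.5

Δb = 6, so new z* = 1339.5 + (9)·(6) = 1339.5 + 54 = 1393.5.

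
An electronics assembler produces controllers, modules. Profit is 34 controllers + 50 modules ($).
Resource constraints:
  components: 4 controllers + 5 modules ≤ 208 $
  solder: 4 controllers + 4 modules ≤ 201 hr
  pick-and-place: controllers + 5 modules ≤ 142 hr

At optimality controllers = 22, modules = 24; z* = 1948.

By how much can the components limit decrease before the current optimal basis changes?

66

Binding constraints: components, pick-and-place. The basis is B = [[4,5],[1,5]] with det 15.
Per unit decrease in components, x* moves by d = (-0.3333, 0.0667).
The basis stays optimal until controllers reaches 0; allowable decrease = 66 $.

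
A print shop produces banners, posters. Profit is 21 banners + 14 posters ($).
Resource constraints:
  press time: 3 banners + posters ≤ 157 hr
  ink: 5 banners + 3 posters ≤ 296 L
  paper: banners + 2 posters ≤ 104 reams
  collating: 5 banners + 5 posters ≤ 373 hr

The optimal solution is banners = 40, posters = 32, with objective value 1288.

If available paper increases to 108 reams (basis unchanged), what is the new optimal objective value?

Binding: ink and paper. Non-binding: press time (5 unused), collating (13 unused).
By complementary slackness, y = 0 for the non-binding constraints.
Dual feasibility on the basic columns requires 5·y_ink + 1·y_paper = 21, 3·y_ink + 2·y_paper = 14.
→ y_ink = 4 and y_paper = 1.
Δz = y_paper·Δb = 1 × (4) = 4, so new z* = 1288 + 4 = 1292.

1292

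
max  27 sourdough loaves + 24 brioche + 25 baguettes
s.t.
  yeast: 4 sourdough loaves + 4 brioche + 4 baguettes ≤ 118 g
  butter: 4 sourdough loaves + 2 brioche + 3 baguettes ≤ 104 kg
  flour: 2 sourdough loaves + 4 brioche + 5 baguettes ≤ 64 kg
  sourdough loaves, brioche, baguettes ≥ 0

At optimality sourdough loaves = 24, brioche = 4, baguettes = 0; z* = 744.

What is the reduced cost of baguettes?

-7.5

Check each constraint at x*: yeast 112/118 (slack 6); butter 104/104 (tight); flour 64/64 (tight).
Since yeast is not tight, its dual is 0.
Dual feasibility on the basic columns requires 4·y_butter + 2·y_flour = 27, 2·y_butter + 4·y_flour = 24.
→ y_butter = 5 and y_flour = 3.5.
Reduced cost of baguettes: c₃ − yᵀa₃ = 25 − (5·3 + 3.5·5) = 25 − 32.5 = -7.5.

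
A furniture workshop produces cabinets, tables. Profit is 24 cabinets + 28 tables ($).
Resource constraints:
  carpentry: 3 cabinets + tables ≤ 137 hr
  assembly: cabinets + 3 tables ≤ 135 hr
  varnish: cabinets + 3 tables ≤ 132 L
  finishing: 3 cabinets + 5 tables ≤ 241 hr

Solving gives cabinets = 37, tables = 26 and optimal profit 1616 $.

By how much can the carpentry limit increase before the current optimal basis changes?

104

Binding constraints: carpentry, finishing. The basis is B = [[3,1],[3,5]] with det 12.
Per unit increase in carpentry, x* moves by d = (0.4167, -0.25).
The basis stays optimal until tables reaches 0; allowable increase = 104 hr.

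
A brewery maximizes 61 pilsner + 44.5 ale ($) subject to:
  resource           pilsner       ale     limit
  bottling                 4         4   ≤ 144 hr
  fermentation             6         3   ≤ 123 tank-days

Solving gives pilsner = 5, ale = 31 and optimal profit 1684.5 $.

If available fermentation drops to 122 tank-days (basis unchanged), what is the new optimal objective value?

1679

Both bottling and fermentation are binding at x*.
Dual feasibility on the basic columns requires 4·y_bottling + 6·y_fermentation = 61, 4·y_bottling + 3·y_fermentation = 44.5.
Solving: y_bottling = 7, y_fermentation = 5.5.
Δz = y_fermentation·Δb = 5.5 × (-1) = -5.5, so new z* = 1684.5 − 5.5 = 1679.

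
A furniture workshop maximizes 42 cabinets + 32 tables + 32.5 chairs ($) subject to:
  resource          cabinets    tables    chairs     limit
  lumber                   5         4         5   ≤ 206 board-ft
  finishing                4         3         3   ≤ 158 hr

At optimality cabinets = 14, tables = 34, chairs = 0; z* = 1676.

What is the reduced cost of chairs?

-1.5

Check each constraint at x*: lumber 206/206 (tight); finishing 158/158 (tight).
The binding rows give the dual system: 5·y_lumber + 4·y_finishing = 42 and 4·y_lumber + 3·y_finishing = 32.
This yields shadow prices y_lumber = 2, y_finishing = 8.
Reduced cost of chairs: c₃ − yᵀa₃ = 32.5 − (2·5 + 8·3) = 32.5 − 34 = -1.5.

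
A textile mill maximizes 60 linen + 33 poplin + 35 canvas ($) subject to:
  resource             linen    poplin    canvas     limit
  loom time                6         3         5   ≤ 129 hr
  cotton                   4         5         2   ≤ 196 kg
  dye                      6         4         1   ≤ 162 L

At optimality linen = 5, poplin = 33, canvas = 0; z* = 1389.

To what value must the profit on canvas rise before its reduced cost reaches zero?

38

At the optimum: loom time uses 129 of 129 (binding); cotton uses 185 of 196 (slack = 11); dye uses 162 of 162 (binding).
By complementary slackness, y = 0 for the non-binding constraint.
From A_Bᵀ y = c: 6·y_loom time + 6·y_dye = 60; 3·y_loom time + 4·y_dye = 33.
This yields shadow prices y_loom time = 7, y_dye = 3.
canvas enters the basis when its profit ≥ yᵀa₃ = 7·5 + 3·1 = 38.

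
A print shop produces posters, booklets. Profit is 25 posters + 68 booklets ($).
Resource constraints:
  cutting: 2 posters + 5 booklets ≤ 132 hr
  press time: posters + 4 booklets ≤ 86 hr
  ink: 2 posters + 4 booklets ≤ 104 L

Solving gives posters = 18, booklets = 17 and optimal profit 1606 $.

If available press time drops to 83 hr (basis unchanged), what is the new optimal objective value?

1579

Binding: press time and ink. Non-binding: cutting (11 unused).
By complementary slackness, y = 0 for the non-binding constraint.
From A_Bᵀ y = c: 1·y_press time + 2·y_ink = 25; 4·y_press time + 4·y_ink = 68.
Solving: y_press time = 9, y_ink = 8.
Δz = y_press time·Δb = 9 × (-3) = -27, so new z* = 1606 − 27 = 1579.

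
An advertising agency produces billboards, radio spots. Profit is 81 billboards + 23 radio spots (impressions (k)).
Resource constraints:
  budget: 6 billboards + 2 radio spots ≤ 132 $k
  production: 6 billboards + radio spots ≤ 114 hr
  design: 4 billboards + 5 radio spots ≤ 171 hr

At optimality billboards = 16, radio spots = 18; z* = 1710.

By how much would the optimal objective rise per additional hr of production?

Check each constraint at x*: budget 132/132 (tight); production 114/114 (tight); design 154/171 (slack 17).
Since design is not tight, its dual is 0.
Dual feasibility on the basic columns requires 6·y_budget + 6·y_production = 81, 2·y_budget + 1·y_production = 23.
Solving: y_budget = 9.5, y_production = 4.
Shadow price of production = 4.

4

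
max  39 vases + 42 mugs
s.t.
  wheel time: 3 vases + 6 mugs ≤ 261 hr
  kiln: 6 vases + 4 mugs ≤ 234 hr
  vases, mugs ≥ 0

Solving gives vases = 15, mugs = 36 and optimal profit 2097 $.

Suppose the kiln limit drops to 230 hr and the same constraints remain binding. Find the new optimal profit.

2079

Check each constraint at x*: wheel time 261/261 (tight); kiln 234/234 (tight).
From A_Bᵀ y = c: 3·y_wheel time + 6·y_kiln = 39; 6·y_wheel time + 4·y_kiln = 42.
This yields shadow prices y_wheel time = 4, y_kiln = 4.5.
Δz = y_kiln·Δb = 4.5 × (-4) = -18, so new z* = 2097 − 18 = 2079.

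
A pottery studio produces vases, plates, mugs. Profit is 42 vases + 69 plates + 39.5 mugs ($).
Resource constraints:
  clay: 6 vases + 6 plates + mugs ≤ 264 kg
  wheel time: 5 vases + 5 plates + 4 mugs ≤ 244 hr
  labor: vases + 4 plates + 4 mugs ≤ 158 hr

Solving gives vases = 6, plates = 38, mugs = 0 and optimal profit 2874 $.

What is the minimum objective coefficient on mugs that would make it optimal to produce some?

41.5

At the optimum: clay uses 264 of 264 (binding); wheel time uses 220 of 244 (slack = 24); labor uses 158 of 158 (binding).
Slack constraints have shadow price 0 (complementary slackness).
The binding rows give the dual system: 6·y_clay + 1·y_labor = 42 and 6·y_clay + 4·y_labor = 69.
→ y_clay = 5.5 and y_labor = 9.
mugs enters the basis when its profit ≥ yᵀa₃ = 5.5·1 + 9·4 = 41.5.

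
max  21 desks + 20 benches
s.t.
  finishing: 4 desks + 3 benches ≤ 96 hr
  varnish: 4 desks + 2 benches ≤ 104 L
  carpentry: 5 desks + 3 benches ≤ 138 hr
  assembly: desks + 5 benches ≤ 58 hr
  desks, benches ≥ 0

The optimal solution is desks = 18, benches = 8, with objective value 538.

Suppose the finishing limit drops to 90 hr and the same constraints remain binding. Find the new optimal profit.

Binding: finishing and assembly. Non-binding: varnish (16 unused), carpentry (24 unused).
Slack constraints have shadow price 0 (complementary slackness).
Dual feasibility on the basic columns requires 4·y_finishing + 1·y_assembly = 21, 3·y_finishing + 5·y_assembly = 20.
This yields shadow prices y_finishing = 5, y_assembly = 1.
Δz = y_finishing·Δb = 5 × (-6) = -30, so new z* = 538 − 30 = 508.

508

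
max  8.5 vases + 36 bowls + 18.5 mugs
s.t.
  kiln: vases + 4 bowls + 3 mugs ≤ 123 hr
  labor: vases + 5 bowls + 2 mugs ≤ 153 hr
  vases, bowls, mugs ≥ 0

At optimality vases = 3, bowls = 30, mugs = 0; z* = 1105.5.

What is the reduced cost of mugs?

Both kiln and labor are binding at x*.
The binding rows give the dual system: 1·y_kiln + 1·y_labor = 8.5 and 4·y_kiln + 5·y_labor = 36.
Solving: y_kiln = 6.5, y_labor = 2.
Reduced cost of mugs: c₃ − yᵀa₃ = 18.5 − (6.5·3 + 2·2) = 18.5 − 23.5 = -5.

-5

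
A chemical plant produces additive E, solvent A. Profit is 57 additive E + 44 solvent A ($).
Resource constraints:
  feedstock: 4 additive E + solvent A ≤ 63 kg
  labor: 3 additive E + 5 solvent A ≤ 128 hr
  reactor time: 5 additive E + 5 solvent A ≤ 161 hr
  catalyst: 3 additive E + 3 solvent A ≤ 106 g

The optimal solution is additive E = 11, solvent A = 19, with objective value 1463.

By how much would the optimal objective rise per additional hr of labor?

7

Check each constraint at x*: feedstock 63/63 (tight); labor 128/128 (tight); reactor time 150/161 (slack 11); catalyst 90/106 (slack 16).
By complementary slackness, y = 0 for the non-binding constraints.
Dual feasibility on the basic columns requires 4·y_feedstock + 3·y_labor = 57, 1·y_feedstock + 5·y_labor = 44.
Solving: y_feedstock = 9, y_labor = 7.
Shadow price of labor = 7.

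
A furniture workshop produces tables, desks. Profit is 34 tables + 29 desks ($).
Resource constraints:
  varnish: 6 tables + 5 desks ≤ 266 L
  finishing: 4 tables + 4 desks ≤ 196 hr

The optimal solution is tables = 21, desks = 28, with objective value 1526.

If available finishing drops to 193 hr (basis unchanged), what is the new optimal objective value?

At the optimum: varnish uses 266 of 266 (binding); finishing uses 196 of 196 (binding).
The binding rows give the dual system: 6·y_varnish + 4·y_finishing = 34 and 5·y_varnish + 4·y_finishing = 29.
Solving: y_varnish = 5, y_finishing = 1.
Δz = y_finishing·Δb = 1 × (-3) = -3, so new z* = 1526 − 3 = 1523.

1523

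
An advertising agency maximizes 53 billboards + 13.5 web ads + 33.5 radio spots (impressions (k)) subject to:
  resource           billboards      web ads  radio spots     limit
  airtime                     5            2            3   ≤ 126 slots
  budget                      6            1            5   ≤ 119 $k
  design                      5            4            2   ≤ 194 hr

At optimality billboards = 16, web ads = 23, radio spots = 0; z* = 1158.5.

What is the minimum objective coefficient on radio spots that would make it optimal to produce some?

39.5

Check each constraint at x*: airtime 126/126 (tight); budget 119/119 (tight); design 172/194 (slack 22).
By complementary slackness, y = 0 for the non-binding constraint.
The binding rows give the dual system: 5·y_airtime + 6·y_budget = 53 and 2·y_airtime + 1·y_budget = 13.5.
→ y_airtime = 4 and y_budget = 5.5.
radio spots enters the basis when its profit ≥ yᵀa₃ = 4·3 + 5.5·5 = 39.5.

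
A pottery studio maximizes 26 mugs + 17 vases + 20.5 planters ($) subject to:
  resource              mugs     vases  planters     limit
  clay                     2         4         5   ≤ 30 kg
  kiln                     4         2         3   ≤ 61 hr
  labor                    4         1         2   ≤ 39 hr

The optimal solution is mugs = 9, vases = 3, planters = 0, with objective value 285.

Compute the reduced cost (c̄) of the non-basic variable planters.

Check each constraint at x*: clay 30/30 (tight); kiln 42/61 (slack 19); labor 39/39 (tight).
Since kiln is not tight, its dual is 0.
From A_Bᵀ y = c: 2·y_clay + 4·y_labor = 26; 4·y_clay + 1·y_labor = 17.
Solving: y_clay = 3, y_labor = 5.
Reduced cost of planters: c₃ − yᵀa₃ = 20.5 − (3·5 + 5·2) = 20.5 − 25 = -4.5.

-4.5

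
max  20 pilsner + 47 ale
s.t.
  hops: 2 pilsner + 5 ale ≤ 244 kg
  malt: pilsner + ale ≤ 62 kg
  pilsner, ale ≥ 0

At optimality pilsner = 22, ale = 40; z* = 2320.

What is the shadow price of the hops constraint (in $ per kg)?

9

At the optimum: hops uses 244 of 244 (binding); malt uses 62 of 62 (binding).
The binding rows give the dual system: 2·y_hops + 1·y_malt = 20 and 5·y_hops + 1·y_malt = 47.
This yields shadow prices y_hops = 9, y_malt = 2.
Shadow price of hops = 9.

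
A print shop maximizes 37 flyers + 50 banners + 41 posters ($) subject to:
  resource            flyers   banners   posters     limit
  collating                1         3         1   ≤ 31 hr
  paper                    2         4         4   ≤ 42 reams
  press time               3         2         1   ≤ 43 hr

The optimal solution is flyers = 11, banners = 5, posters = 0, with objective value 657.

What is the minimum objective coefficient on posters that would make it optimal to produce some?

44

Check each constraint at x*: collating 26/31 (slack 5); paper 42/42 (tight); press time 43/43 (tight).
Slack constraints have shadow price 0 (complementary slackness).
Dual feasibility on the basic columns requires 2·y_paper + 3·y_press time = 37, 4·y_paper + 2·y_press time = 50.
This yields shadow prices y_paper = 9.5, y_press time = 6.
posters enters the basis when its profit ≥ yᵀa₃ = 9.5·4 + 6·1 = 44.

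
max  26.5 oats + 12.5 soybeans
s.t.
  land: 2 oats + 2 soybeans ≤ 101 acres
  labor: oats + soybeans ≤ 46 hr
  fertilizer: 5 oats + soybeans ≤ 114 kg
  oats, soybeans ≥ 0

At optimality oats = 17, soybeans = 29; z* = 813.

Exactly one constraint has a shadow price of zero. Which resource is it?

land

land: 92/101 (slack 9)
labor: 46/46 (binding)
fertilizer: 114/114 (binding)
By complementary slackness, a constraint with positive slack has shadow price 0 → land.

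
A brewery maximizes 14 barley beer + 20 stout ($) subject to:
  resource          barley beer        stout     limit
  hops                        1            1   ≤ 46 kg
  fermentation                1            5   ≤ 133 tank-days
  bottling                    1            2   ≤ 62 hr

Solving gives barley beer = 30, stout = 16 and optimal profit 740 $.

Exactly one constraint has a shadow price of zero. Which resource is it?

fermentation

hops: 46/46 (binding)
fermentation: 110/133 (slack 23)
bottling: 62/62 (binding)
By complementary slackness, a constraint with positive slack has shadow price 0 → fermentation.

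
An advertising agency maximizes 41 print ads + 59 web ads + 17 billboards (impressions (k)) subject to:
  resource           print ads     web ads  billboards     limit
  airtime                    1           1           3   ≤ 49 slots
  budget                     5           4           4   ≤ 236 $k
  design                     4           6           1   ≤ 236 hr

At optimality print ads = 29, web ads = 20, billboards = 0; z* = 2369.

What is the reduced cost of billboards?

-7

Binding: airtime and design. Non-binding: budget (11 unused).
Slack constraints have shadow price 0 (complementary slackness).
The binding rows give the dual system: 1·y_airtime + 4·y_design = 41 and 1·y_airtime + 6·y_design = 59.
→ y_airtime = 5 and y_design = 9.
Reduced cost of billboards: c₃ − yᵀa₃ = 17 − (5·3 + 9·1) = 17 − 24 = -7.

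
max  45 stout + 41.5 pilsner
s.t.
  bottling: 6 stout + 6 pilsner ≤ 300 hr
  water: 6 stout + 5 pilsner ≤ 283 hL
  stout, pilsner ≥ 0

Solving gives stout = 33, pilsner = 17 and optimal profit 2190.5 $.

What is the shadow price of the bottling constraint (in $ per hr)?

Both bottling and water are binding at x*.
From A_Bᵀ y = c: 6·y_bottling + 6·y_water = 45; 6·y_bottling + 5·y_water = 41.5.
This yields shadow prices y_bottling = 4, y_water = 3.5.
Shadow price of bottling = 4.

4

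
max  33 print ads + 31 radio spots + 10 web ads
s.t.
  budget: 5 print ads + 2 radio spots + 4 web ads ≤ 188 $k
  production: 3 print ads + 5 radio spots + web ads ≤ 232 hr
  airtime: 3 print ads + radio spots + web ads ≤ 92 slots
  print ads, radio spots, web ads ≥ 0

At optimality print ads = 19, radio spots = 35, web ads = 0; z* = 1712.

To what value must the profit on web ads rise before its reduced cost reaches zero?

Check each constraint at x*: budget 165/188 (slack 23); production 232/232 (tight); airtime 92/92 (tight).
By complementary slackness, y = 0 for the non-binding constraint.
The binding rows give the dual system: 3·y_production + 3·y_airtime = 33 and 5·y_production + 1·y_airtime = 31.
Solving: y_production = 5, y_airtime = 6.
web ads enters the basis when its profit ≥ yᵀa₃ = 5·1 + 6·1 = 11.

11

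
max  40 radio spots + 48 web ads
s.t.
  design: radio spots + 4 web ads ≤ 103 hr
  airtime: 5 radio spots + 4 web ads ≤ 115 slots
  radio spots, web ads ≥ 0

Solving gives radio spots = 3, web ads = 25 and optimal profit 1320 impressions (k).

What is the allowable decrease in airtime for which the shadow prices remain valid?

Binding constraints: design, airtime. The basis is B = [[1,4],[5,4]] with det -16.
Per unit decrease in airtime, x* moves by d = (-0.25, 0.0625).
The basis stays optimal until radio spots reaches 0; allowable decrease = 12 slots.

12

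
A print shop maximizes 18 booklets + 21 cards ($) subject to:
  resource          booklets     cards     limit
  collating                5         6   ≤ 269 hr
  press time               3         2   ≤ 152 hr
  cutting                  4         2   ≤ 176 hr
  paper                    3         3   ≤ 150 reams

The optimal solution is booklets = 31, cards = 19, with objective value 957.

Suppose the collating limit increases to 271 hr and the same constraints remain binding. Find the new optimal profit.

963

Check each constraint at x*: collating 269/269 (tight); press time 131/152 (slack 21); cutting 162/176 (slack 14); paper 150/150 (tight).
By complementary slackness, y = 0 for the non-binding constraints.
Dual feasibility on the basic columns requires 5·y_collating + 3·y_paper = 18, 6·y_collating + 3·y_paper = 21.
This yields shadow prices y_collating = 3, y_paper = 1.
Δz = y_collating·Δb = 3 × (2) = 6, so new z* = 957 + 6 = 963.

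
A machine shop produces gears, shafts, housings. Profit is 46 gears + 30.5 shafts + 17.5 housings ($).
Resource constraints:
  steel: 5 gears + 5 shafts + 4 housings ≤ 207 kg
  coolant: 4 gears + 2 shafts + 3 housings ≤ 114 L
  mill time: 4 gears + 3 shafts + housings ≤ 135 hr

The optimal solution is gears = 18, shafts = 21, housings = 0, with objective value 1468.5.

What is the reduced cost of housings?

At the optimum: steel uses 195 of 207 (slack = 12); coolant uses 114 of 114 (binding); mill time uses 135 of 135 (binding).
Slack constraints have shadow price 0 (complementary slackness).
The binding rows give the dual system: 4·y_coolant + 4·y_mill time = 46 and 2·y_coolant + 3·y_mill time = 30.5.
Solving: y_coolant = 4, y_mill time = 7.5.
Reduced cost of housings: c₃ − yᵀa₃ = 17.5 − (4·3 + 7.5·1) = 17.5 − 19.5 = -2.

-2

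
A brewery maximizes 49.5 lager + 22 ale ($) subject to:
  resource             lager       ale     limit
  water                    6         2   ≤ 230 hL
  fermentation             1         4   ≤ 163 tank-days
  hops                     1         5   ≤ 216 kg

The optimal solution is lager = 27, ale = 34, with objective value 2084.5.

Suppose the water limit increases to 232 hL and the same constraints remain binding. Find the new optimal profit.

At the optimum: water uses 230 of 230 (binding); fermentation uses 163 of 163 (binding); hops uses 197 of 216 (slack = 19).
By complementary slackness, y = 0 for the non-binding constraint.
The binding rows give the dual system: 6·y_water + 1·y_fermentation = 49.5 and 2·y_water + 4·y_fermentation = 22.
→ y_water = 8 and y_fermentation = 1.5.
Δz = y_water·Δb = 8 × (2) = 16, so new z* = 2084.5 + 16 = 2100.5.

2100.5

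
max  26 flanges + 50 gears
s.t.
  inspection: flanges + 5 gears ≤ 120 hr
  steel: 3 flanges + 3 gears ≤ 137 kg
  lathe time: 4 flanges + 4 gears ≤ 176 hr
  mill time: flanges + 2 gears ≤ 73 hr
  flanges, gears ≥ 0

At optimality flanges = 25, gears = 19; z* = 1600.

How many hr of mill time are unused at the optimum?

10

mill time used = 1·25 + 2·19 = 63; slack = 73 − 63 = 10.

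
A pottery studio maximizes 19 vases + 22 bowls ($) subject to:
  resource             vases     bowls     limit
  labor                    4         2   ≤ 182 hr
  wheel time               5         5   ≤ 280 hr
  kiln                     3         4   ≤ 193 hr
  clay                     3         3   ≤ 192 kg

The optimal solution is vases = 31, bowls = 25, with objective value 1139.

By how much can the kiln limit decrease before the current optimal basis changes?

Binding constraints: wheel time, kiln. The basis is B = [[5,5],[3,4]] with det 5.
Per unit decrease in kiln, x* moves by d = (1, -1).
The basis stays optimal until labor becomes binding; allowable decrease = 4 hr.

4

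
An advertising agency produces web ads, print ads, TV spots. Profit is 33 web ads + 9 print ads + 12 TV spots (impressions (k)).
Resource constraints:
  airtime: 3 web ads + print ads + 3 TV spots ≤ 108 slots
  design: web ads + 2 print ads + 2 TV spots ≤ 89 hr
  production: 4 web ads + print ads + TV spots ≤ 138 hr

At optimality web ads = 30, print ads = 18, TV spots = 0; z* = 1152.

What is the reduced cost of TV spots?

-3

Binding: airtime and production. Non-binding: design (23 unused).
By complementary slackness, y = 0 for the non-binding constraint.
From A_Bᵀ y = c: 3·y_airtime + 4·y_production = 33; 1·y_airtime + 1·y_production = 9.
→ y_airtime = 3 and y_production = 6.
Reduced cost of TV spots: c₃ − yᵀa₃ = 12 − (3·3 + 6·1) = 12 − 15 = -3.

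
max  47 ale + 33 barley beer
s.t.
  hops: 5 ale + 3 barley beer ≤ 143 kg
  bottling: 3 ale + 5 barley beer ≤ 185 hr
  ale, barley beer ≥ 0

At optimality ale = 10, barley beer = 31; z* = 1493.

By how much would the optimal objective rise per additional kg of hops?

Both hops and bottling are binding at x*.
Dual feasibility on the basic columns requires 5·y_hops + 3·y_bottling = 47, 3·y_hops + 5·y_bottling = 33.
This yields shadow prices y_hops = 8.5, y_bottling = 1.5.
Shadow price of hops = 8.5.

8.5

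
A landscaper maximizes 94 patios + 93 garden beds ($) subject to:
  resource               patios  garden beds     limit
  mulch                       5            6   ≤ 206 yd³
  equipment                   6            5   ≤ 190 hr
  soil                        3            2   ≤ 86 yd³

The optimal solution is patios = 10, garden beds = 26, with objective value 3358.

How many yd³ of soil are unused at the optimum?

4

soil used = 3·10 + 2·26 = 82; slack = 86 − 82 = 4.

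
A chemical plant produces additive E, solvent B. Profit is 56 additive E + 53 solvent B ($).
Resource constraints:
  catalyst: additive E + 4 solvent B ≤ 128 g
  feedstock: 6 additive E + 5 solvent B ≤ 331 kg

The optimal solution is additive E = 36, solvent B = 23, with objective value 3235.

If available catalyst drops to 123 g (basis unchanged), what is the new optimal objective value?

3225

Check each constraint at x*: catalyst 128/128 (tight); feedstock 331/331 (tight).
Dual feasibility on the basic columns requires 1·y_catalyst + 6·y_feedstock = 56, 4·y_catalyst + 5·y_feedstock = 53.
This yields shadow prices y_catalyst = 2, y_feedstock = 9.
Δz = y_catalyst·Δb = 2 × (-5) = -10, so new z* = 3235 − 10 = 3225.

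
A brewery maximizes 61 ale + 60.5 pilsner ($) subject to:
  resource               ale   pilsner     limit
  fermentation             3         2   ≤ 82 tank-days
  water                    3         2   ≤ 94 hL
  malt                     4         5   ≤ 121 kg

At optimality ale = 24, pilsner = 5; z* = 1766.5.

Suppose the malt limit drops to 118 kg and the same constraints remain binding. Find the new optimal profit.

At the optimum: fermentation uses 82 of 82 (binding); water uses 82 of 94 (slack = 12); malt uses 121 of 121 (binding).
By complementary slackness, y = 0 for the non-binding constraint.
From A_Bᵀ y = c: 3·y_fermentation + 4·y_malt = 61; 2·y_fermentation + 5·y_malt = 60.5.
→ y_fermentation = 9 and y_malt = 8.5.
Δz = y_malt·Δb = 8.5 × (-3) = -25.5, so new z* = 1766.5 − 25.5 = 1741.

1741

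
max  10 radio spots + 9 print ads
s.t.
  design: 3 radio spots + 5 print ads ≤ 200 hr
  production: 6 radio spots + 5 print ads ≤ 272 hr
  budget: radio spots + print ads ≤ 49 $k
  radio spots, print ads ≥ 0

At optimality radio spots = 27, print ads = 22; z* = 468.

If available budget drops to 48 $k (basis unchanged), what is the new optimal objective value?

464

Check each constraint at x*: design 191/200 (slack 9); production 272/272 (tight); budget 49/49 (tight).
Since design is not tight, its dual is 0.
From A_Bᵀ y = c: 6·y_production + 1·y_budget = 10; 5·y_production + 1·y_budget = 9.
→ y_production = 1 and y_budget = 4.
Δz = y_budget·Δb = 4 × (-1) = -4, so new z* = 468 − 4 = 464.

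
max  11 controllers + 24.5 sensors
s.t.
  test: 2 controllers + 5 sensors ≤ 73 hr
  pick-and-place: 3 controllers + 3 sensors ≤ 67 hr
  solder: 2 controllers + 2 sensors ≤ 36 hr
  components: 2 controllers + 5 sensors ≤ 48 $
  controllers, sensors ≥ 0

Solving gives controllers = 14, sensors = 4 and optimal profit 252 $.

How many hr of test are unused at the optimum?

25

test used = 2·14 + 5·4 = 48; slack = 73 − 48 = 25.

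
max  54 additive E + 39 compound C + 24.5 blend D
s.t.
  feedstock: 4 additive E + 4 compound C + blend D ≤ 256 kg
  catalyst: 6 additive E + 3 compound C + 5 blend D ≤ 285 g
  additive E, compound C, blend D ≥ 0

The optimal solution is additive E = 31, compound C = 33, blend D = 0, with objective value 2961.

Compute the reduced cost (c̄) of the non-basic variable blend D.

-6.5

Both feedstock and catalyst are binding at x*.
The binding rows give the dual system: 4·y_feedstock + 6·y_catalyst = 54 and 4·y_feedstock + 3·y_catalyst = 39.
This yields shadow prices y_feedstock = 6, y_catalyst = 5.
Reduced cost of blend D: c₃ − yᵀa₃ = 24.5 − (6·1 + 5·5) = 24.5 − 31 = -6.5.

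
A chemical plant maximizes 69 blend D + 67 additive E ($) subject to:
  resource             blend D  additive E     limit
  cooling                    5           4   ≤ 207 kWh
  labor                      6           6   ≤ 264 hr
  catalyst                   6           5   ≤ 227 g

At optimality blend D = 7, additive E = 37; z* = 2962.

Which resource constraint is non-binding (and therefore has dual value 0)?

cooling

cooling: 183/207 (slack 24)
labor: 264/264 (binding)
catalyst: 227/227 (binding)
By complementary slackness, a constraint with positive slack has shadow price 0 → cooling.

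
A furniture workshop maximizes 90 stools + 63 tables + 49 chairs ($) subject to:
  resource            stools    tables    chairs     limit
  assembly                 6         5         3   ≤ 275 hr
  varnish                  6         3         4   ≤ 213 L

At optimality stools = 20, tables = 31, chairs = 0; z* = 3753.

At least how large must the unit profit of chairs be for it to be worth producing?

51

At the optimum: assembly uses 275 of 275 (binding); varnish uses 213 of 213 (binding).
The binding rows give the dual system: 6·y_assembly + 6·y_varnish = 90 and 5·y_assembly + 3·y_varnish = 63.
Solving: y_assembly = 9, y_varnish = 6.
chairs enters the basis when its profit ≥ yᵀa₃ = 9·3 + 6·4 = 51.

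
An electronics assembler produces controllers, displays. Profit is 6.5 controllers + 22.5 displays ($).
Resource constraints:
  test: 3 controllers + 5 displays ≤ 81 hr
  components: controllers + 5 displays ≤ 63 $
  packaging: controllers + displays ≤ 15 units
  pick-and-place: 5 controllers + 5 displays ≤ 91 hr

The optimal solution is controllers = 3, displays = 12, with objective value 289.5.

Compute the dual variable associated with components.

4

At the optimum: test uses 69 of 81 (slack = 12); components uses 63 of 63 (binding); packaging uses 15 of 15 (binding); pick-and-place uses 75 of 91 (slack = 16).
Since test, pick-and-place are not tight, their duals are 0.
From A_Bᵀ y = c: 1·y_components + 1·y_packaging = 6.5; 5·y_components + 1·y_packaging = 22.5.
Solving: y_components = 4, y_packaging = 2.5.
Shadow price of components = 4.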